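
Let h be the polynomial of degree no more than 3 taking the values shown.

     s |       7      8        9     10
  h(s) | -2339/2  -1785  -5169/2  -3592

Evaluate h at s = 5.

Using the Lagrange interpolation formula with nodes 7, 8, 9, 10:
  L_0(s) = (s - 8)(s - 9)(s - 10) / -6
  L_1(s) = (s - 7)(s - 9)(s - 10) / 2
  L_2(s) = (s - 7)(s - 8)(s - 10) / -2
  L_3(s) = (s - 7)(s - 8)(s - 9) / 6
Then h(s) = -2339/2·L_0(s) - 1785·L_1(s) - 5169/2·L_2(s) - 3592·L_3(s).
Expanding and collecting terms gives h(s) = -4s^3 + 4s^2 + (1/2)s + 3.
Evaluating at s = 5: h(5) = -789/2.

-789/2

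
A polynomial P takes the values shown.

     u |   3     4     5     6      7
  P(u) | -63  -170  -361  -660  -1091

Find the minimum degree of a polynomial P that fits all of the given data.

3

Divided differences on the nodes 3, 4, 5, 6, 7:
  order 0: -63  -170  -361  -660  -1091
  order 1: -107  -191  -299  -431
  order 2: -42  -54  -66
  order 3: -4  -4
  order 4: 0
The order-3 divided differences are all -4 (nonzero) and every higher order vanishes, so the data lies on a polynomial of degree exactly 3.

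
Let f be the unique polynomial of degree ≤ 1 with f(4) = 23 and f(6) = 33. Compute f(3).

18

Write f(t) = at + b. Substituting each data point gives a linear system:
  4a + b = 23
  6a + b = 33
Solving the system yields a = 5, b = 3.
So f(t) = 5t + 3.
Then f(3) = 18.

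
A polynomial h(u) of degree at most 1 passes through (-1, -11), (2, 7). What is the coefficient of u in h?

6

Write h(u) = au + b. Substituting each data point gives a linear system:
  -a + b = -11
  2a + b = 7
Solving the system yields a = 6, b = -5.
So h(u) = 6u - 5.
The leading coefficient is 6.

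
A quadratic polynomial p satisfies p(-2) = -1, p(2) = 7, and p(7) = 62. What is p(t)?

Write p(t) = at^2 + bt + c. Substituting each data point gives a linear system:
  4a - 2b + c = -1
  4a + 2b + c = 7
  49a + 7b + c = 62
Solving the system yields a = 1, b = 2, c = -1.
So p(t) = t^2 + 2t - 1.
Check: p(7) = 62. ✓

p(t) = t^2 + 2t - 1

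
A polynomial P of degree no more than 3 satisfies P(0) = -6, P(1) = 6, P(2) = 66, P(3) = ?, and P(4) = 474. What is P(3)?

The 4 known points determine the degree-3 polynomial uniquely.
Write P(u) = au^3 + bu^2 + cu + d. Substituting each data point gives a linear system:
  d = -6
  a + b + c + d = 6
  8a + 4b + 2c + d = 66
  64a + 16b + 4c + d = 474
Solving the system yields a = 6, b = 6, c = 0, d = -6.
So P(u) = 6u³ + 6u² - 6.
Then P(3) = 210.

210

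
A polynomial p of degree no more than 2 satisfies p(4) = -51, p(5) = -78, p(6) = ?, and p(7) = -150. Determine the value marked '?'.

-111

On equispaced nodes a degree-2 polynomial has vanishing third forward difference, so
  - p(4) + 3·p(5) - 3·p(6) + p(7) = 0.
Substituting the known values and solving for p(6):
  -3·p(6) = 333
  p(6) = -111.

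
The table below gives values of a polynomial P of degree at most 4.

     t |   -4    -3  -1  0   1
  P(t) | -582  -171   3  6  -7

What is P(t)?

Write P(t) = at^4 + bt^3 + ct^2 + dt + e. Substituting each data point gives a linear system:
  256a - 64b + 16c - 4d + e = -582
  81a - 27b + 9c - 3d + e = -171
  a - b + c - d + e = 3
  e = 6
  a + b + c + d + e = -7
Solving the system yields a = -3, b = -4, c = -5, d = -1, e = 6.
So P(t) = -3t^4 - 4t^3 - 5t^2 - t + 6.
Check: P(1) = -7. ✓

P(t) = -3t^4 - 4t^3 - 5t^2 - t + 6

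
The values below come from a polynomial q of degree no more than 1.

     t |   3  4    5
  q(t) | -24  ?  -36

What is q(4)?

On equispaced nodes a degree-1 polynomial has vanishing second forward difference, so
  q(3) - 2·q(4) + q(5) = 0.
Substituting the known values and solving for q(4):
  -2·q(4) = 60
  q(4) = -30.

-30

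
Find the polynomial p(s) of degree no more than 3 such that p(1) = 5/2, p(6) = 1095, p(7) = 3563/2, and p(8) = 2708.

Using the Lagrange interpolation formula with nodes 1, 6, 7, 8:
  L_0(s) = (s - 6)(s - 7)(s - 8) / -210
  L_1(s) = (s - 1)(s - 7)(s - 8) / 10
  L_2(s) = (s - 1)(s - 6)(s - 8) / -6
  L_3(s) = (s - 1)(s - 6)(s - 7) / 14
Then p(s) = 5/2·L_0(s) + 1095·L_1(s) + 3563/2·L_2(s) + 2708·L_3(s).
Expanding and collecting terms gives p(s) = 6s^3 - 6s^2 + (5/2)s.
Check: p(8) = 2708. ✓

p(s) = 6s^3 - 6s^2 + (5/2)s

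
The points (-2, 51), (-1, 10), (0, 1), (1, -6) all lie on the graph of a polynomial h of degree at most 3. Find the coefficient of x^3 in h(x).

-5

Write h(x) = ax^3 + bx^2 + cx + d. Substituting each data point gives a linear system:
  -8a + 4b - 2c + d = 51
  -a + b - c + d = 10
  d = 1
  a + b + c + d = -6
Solving the system yields a = -5, b = 1, c = -3, d = 1.
So h(x) = -5x^3 + x^2 - 3x + 1.
The leading coefficient is -5.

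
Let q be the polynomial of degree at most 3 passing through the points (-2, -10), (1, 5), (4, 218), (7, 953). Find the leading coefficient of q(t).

2

Write q(t) = at^3 + bt^2 + ct + d. Substituting each data point gives a linear system:
  -8a + 4b - 2c + d = -10
  a + b + c + d = 5
  64a + 16b + 4c + d = 218
  343a + 49b + 7c + d = 953
Solving the system yields a = 2, b = 5, c = 4, d = -6.
So q(t) = 2t^3 + 5t^2 + 4t - 6.
The leading coefficient is 2.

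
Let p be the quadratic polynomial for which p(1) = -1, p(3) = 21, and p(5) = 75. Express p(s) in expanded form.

p(s) = 4s^2 - 5s

Using the Lagrange interpolation formula with nodes 1, 3, 5:
  L_0(s) = (s - 3)(s - 5) / 8
  L_1(s) = (s - 1)(s - 5) / -4
  L_2(s) = (s - 1)(s - 3) / 8
Then p(s) = -1·L_0(s) + 21·L_1(s) + 75·L_2(s).
Expanding and collecting terms gives p(s) = 4s² - 5s.
Check: p(5) = 75. ✓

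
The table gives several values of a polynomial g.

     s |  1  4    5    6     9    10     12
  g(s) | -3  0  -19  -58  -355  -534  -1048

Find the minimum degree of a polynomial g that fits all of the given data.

Divided differences on the nodes 1, 4, 5, 6, 9, 10, 12:
  order 0: -3  0  -19  -58  -355  -534  -1048
  order 1: 1  -19  -39  -99  -179  -257
  order 2: -5  -10  -15  -20  -26
  order 3: -1  -1  -1  -1
  order 4: 0  0  0
  order 5: 0  0
  order 6: 0
The order-3 divided differences are all -1 (nonzero) and every higher order vanishes, so the data lies on a polynomial of degree exactly 3.

3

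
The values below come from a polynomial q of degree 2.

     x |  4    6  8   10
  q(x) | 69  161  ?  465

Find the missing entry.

293

On equispaced nodes a degree-2 polynomial has vanishing third forward difference, so
  - q(4) + 3·q(6) - 3·q(8) + q(10) = 0.
Substituting the known values and solving for q(8):
  -3·q(8) = -879
  q(8) = 293.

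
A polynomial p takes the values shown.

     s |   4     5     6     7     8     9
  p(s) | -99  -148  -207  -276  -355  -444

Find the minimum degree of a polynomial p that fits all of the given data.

Forward differences of the values at s = 4, 5, 6, 7, 8, 9:
  p  : -99  -148  -207  -276  -355  -444
  Δ  : -49  -59  -69  -79  -89
  Δ^2: -10  -10  -10  -10
  Δ^3: 0  0  0
  Δ^4: 0  0
  Δ^5: 0
The second differences are constant (-10) and nonzero, while all higher differences vanish, so the minimal degree is 2.

2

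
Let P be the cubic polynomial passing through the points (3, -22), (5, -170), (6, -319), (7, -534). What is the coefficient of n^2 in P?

3

Write P(n) = an^3 + bn^2 + cn + d. Substituting each data point gives a linear system:
  27a + 9b + 3c + d = -22
  125a + 25b + 5c + d = -170
  216a + 36b + 6c + d = -319
  343a + 49b + 7c + d = -534
Solving the system yields a = -2, b = 3, c = 0, d = 5.
So P(n) = -2n³ + 3n² + 5.
The coefficient of n^2 is 3.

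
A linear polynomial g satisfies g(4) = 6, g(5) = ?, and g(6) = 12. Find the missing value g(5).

9

On equispaced nodes a degree-1 polynomial has vanishing second forward difference, so
  g(4) - 2·g(5) + g(6) = 0.
Substituting the known values and solving for g(5):
  -2·g(5) = -18
  g(5) = 9.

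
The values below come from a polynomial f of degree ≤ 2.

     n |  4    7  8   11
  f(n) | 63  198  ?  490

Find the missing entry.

The 3 known points determine the degree-2 polynomial uniquely.
Write f(n) = an^2 + bn + c. Substituting each data point gives a linear system:
  16a + 4b + c = 63
  49a + 7b + c = 198
  121a + 11b + c = 490
Solving the system yields a = 4, b = 1, c = -5.
So f(n) = 4n^2 + n - 5.
Then f(8) = 259.

259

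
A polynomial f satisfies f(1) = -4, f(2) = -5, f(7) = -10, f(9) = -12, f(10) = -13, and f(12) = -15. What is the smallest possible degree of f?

1

Divided differences on the nodes 1, 2, 7, 9, 10, 12:
  order 0: -4  -5  -10  -12  -13  -15
  order 1: -1  -1  -1  -1  -1
  order 2: 0  0  0  0
  order 3: 0  0  0
  order 4: 0  0
  order 5: 0
The order-1 divided differences are all -1 (nonzero) and every higher order vanishes, so the data lies on a polynomial of degree exactly 1.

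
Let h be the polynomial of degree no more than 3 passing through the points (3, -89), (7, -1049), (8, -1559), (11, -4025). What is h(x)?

Write h(x) = ax^3 + bx^2 + cx + d. Substituting each data point gives a linear system:
  27a + 9b + 3c + d = -89
  343a + 49b + 7c + d = -1049
  512a + 64b + 8c + d = -1559
  1331a + 121b + 11c + d = -4025
Solving the system yields a = -3, b = 0, c = -3, d = 1.
So h(x) = -3x^3 - 3x + 1.
Check: h(7) = -1049. ✓

h(x) = -3x^3 - 3x + 1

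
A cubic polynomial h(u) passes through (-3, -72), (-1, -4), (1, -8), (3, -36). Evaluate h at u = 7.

Write h(u) = au^3 + bu^2 + cu + d. Substituting each data point gives a linear system:
  -27a + 9b - 3c + d = -72
  -a + b - c + d = -4
  a + b + c + d = -8
  27a + 9b + 3c + d = -36
Solving the system yields a = 1, b = -6, c = -3, d = 0.
So h(u) = u^3 - 6u^2 - 3u.
Then h(7) = 28.

28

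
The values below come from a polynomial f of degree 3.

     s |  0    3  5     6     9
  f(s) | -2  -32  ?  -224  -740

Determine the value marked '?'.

The 4 known points determine the degree-3 polynomial uniquely.
Write f(s) = as^3 + bs^2 + cs + d. Substituting each data point gives a linear system:
  d = -2
  27a + 9b + 3c + d = -32
  216a + 36b + 6c + d = -224
  729a + 81b + 9c + d = -740
Solving the system yields a = -1, b = 0, c = -1, d = -2.
So f(s) = -s³ - s - 2.
Then f(5) = -132.

-132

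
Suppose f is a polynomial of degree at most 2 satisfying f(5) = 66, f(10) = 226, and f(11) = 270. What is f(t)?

Write f(t) = at^2 + bt + c. Substituting each data point gives a linear system:
  25a + 5b + c = 66
  100a + 10b + c = 226
  121a + 11b + c = 270
Solving the system yields a = 2, b = 2, c = 6.
So f(t) = 2t^2 + 2t + 6.
Check: f(5) = 66. ✓

f(t) = 2t^2 + 2t + 6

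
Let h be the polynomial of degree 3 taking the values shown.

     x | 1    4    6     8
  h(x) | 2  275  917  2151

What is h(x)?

h(x) = 4x^3 + 2x^2 - 3x - 1

Using the Lagrange interpolation formula with nodes 1, 4, 6, 8:
  L_0(x) = (x - 4)(x - 6)(x - 8) / -105
  L_1(x) = (x - 1)(x - 6)(x - 8) / 24
  L_2(x) = (x - 1)(x - 4)(x - 8) / -20
  L_3(x) = (x - 1)(x - 4)(x - 6) / 56
Then h(x) = 2·L_0(x) + 275·L_1(x) + 917·L_2(x) + 2151·L_3(x).
Expanding and collecting terms gives h(x) = 4x^3 + 2x^2 - 3x - 1.
Check: h(8) = 2151. ✓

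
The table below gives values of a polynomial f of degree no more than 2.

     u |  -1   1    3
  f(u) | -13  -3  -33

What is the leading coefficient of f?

-5

Write f(u) = au^2 + bu + c. Substituting each data point gives a linear system:
  a - b + c = -13
  a + b + c = -3
  9a + 3b + c = -33
Solving the system yields a = -5, b = 5, c = -3.
So f(u) = -5u² + 5u - 3.
The leading coefficient is -5.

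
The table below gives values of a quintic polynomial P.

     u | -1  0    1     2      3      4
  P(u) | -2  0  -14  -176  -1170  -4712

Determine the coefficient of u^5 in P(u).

-4

Write P(u) = au^5 + bu^4 + cu^3 + du^2 + eu + k. Substituting each data point gives a linear system:
  -a + b - c + d - e + k = -2
  k = 0
  a + b + c + d + e + k = -14
  32a + 16b + 8c + 4d + 2e + k = -176
  243a + 81b + 27c + 9d + 3e + k = -1170
  1024a + 256b + 64c + 16d + 4e + k = -4712
Solving the system yields a = -4, b = -3, c = 4, d = -5, e = -6, k = 0.
So P(u) = -4u⁵ - 3u⁴ + 4u³ - 5u² - 6u.
The leading coefficient is -4.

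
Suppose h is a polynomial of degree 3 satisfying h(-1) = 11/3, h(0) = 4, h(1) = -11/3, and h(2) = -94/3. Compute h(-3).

27

Using the Lagrange interpolation formula with nodes -1, 0, 1, 2:
  L_0(t) = t(t - 1)(t - 2) / -6
  L_1(t) = (t + 1)(t - 1)(t - 2) / 2
  L_2(t) = (t + 1)t(t - 2) / -2
  L_3(t) = (t + 1)t(t - 1) / 6
Then h(t) = 11/3·L_0(t) + 4·L_1(t) - 11/3·L_2(t) - 94/3·L_3(t).
Expanding and collecting terms gives h(t) = -2t³ - 4t² - (5/3)t + 4.
Evaluating at t = -3: h(-3) = 27.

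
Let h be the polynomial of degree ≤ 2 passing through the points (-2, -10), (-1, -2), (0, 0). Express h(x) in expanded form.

h(x) = -3x^2 - x

Write h(x) = ax^2 + bx + c. Substituting each data point gives a linear system:
  4a - 2b + c = -10
  a - b + c = -2
  c = 0
Solving the system yields a = -3, b = -1, c = 0.
So h(x) = -3x^2 - x.
Check: h(0) = 0. ✓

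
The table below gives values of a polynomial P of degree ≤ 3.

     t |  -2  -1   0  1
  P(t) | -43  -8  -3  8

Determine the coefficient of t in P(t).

2

Write P(t) = at^3 + bt^2 + ct + d. Substituting each data point gives a linear system:
  -8a + 4b - 2c + d = -43
  -a + b - c + d = -8
  d = -3
  a + b + c + d = 8
Solving the system yields a = 6, b = 3, c = 2, d = -3.
So P(t) = 6t^3 + 3t^2 + 2t - 3.
The coefficient of t is 2.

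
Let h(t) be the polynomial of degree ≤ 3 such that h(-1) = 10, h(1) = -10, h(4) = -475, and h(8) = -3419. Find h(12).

Using the Lagrange interpolation formula with nodes -1, 1, 4, 8:
  L_0(t) = (t - 1)(t - 4)(t - 8) / -90
  L_1(t) = (t + 1)(t - 4)(t - 8) / 42
  L_2(t) = (t + 1)(t - 1)(t - 8) / -60
  L_3(t) = (t + 1)(t - 1)(t - 4) / 252
Then h(t) = 10·L_0(t) - 10·L_1(t) - 475·L_2(t) - 3419·L_3(t).
Expanding and collecting terms gives h(t) = -6t^3 - 5t^2 - 4t + 5.
Evaluating at t = 12: h(12) = -11131.

-11131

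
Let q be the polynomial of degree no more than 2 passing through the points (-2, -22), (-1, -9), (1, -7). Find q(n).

Using the Lagrange interpolation formula with nodes -2, -1, 1:
  L_0(n) = (n + 1)(n - 1) / 3
  L_1(n) = (n + 2)(n - 1) / -2
  L_2(n) = (n + 2)(n + 1) / 6
Then q(n) = -22·L_0(n) - 9·L_1(n) - 7·L_2(n).
Expanding and collecting terms gives q(n) = -4n² + n - 4.
Check: q(-2) = -22. ✓

q(n) = -4n^2 + n - 4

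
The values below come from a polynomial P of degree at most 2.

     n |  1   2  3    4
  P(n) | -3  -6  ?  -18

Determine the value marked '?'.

The 3 known points determine the degree-2 polynomial uniquely.
Write P(n) = an^2 + bn + c. Substituting each data point gives a linear system:
  a + b + c = -3
  4a + 2b + c = -6
  16a + 4b + c = -18
Solving the system yields a = -1, b = 0, c = -2.
So P(n) = -n² - 2.
Then P(3) = -11.

-11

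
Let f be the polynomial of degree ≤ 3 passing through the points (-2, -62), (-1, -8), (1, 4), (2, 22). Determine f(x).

Write f(x) = ax^3 + bx^2 + cx + d. Substituting each data point gives a linear system:
  -8a + 4b - 2c + d = -62
  -a + b - c + d = -8
  a + b + c + d = 4
  8a + 4b + 2c + d = 22
Solving the system yields a = 5, b = -6, c = 1, d = 4.
So f(x) = 5x³ - 6x² + x + 4.
Check: f(1) = 4. ✓

f(x) = 5x^3 - 6x^2 + x + 4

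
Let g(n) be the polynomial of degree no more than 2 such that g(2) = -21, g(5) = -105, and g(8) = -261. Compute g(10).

Write g(n) = an^2 + bn + c. Substituting each data point gives a linear system:
  4a + 2b + c = -21
  25a + 5b + c = -105
  64a + 8b + c = -261
Solving the system yields a = -4, b = 0, c = -5.
So g(n) = -4n^2 - 5.
Then g(10) = -405.

-405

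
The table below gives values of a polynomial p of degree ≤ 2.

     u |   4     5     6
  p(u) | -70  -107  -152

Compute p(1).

-7

Using the Lagrange interpolation formula with nodes 4, 5, 6:
  L_0(u) = (u - 5)(u - 6) / 2
  L_1(u) = (u - 4)(u - 6) / -1
  L_2(u) = (u - 4)(u - 5) / 2
Then p(u) = -70·L_0(u) - 107·L_1(u) - 152·L_2(u).
Expanding and collecting terms gives p(u) = -4u² - u - 2.
Evaluating at u = 1: p(1) = -7.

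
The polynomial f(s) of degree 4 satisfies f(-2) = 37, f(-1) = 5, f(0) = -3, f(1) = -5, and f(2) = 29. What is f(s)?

Write f(s) = as^4 + bs^3 + cs^2 + ds + e. Substituting each data point gives a linear system:
  16a - 8b + 4c - 2d + e = 37
  a - b + c - d + e = 5
  e = -3
  a + b + c + d + e = -5
  16a + 8b + 4c + 2d + e = 29
Solving the system yields a = 2, b = 1, c = 1, d = -6, e = -3.
So f(s) = 2s⁴ + s³ + s² - 6s - 3.
Check: f(-2) = 37. ✓

f(s) = 2s^4 + s^3 + s^2 - 6s - 3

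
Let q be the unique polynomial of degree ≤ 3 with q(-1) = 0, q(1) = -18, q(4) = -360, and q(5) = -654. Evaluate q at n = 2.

Write q(n) = an^3 + bn^2 + cn + d. Substituting each data point gives a linear system:
  -a + b - c + d = 0
  a + b + c + d = -18
  64a + 16b + 4c + d = -360
  125a + 25b + 5c + d = -654
Solving the system yields a = -4, b = -5, c = -5, d = -4.
So q(n) = -4n^3 - 5n^2 - 5n - 4.
Then q(2) = -66.

-66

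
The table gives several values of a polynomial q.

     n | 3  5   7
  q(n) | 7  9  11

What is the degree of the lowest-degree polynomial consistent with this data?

Forward differences of the values at n = 3, 5, 7:
  q  : 7  9  11
  Δ  : 2  2
  Δ^2: 0
The first differences are constant (2) and nonzero, while all higher differences vanish, so the minimal degree is 1.

1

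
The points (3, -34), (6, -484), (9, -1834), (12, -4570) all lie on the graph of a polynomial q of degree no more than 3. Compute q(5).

Forward differences of the values at x = 3, 6, 9, 12:
  q  : -34  -484  -1834  -4570
  Δ  : -450  -1350  -2736
  Δ^2: -900  -1386
  Δ^3: -486
The third differences are constant, confirming degree 3.
Interpolating (Newton forward form) and evaluating at x = 5 gives q(5) = -258.

-258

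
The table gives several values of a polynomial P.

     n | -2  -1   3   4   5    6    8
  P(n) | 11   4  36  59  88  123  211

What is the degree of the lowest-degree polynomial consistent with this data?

Divided differences on the nodes -2, -1, 3, 4, 5, 6, 8:
  order 0: 11  4  36  59  88  123  211
  order 1: -7  8  23  29  35  44
  order 2: 3  3  3  3  3
  order 3: 0  0  0  0
  order 4: 0  0  0
  order 5: 0  0
  order 6: 0
The order-2 divided differences are all 3 (nonzero) and every higher order vanishes, so the data lies on a polynomial of degree exactly 2.

2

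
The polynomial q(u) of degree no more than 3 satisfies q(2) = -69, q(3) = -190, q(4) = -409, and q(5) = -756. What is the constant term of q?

-1

Write q(u) = au^3 + bu^2 + cu + d. Substituting each data point gives a linear system:
  8a + 4b + 2c + d = -69
  27a + 9b + 3c + d = -190
  64a + 16b + 4c + d = -409
  125a + 25b + 5c + d = -756
Solving the system yields a = -5, b = -4, c = -6, d = -1.
So q(u) = -5u^3 - 4u^2 - 6u - 1.
The constant term is -1.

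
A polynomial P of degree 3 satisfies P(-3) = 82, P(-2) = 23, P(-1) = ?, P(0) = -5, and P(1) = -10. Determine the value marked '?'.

0

On equispaced nodes a degree-3 polynomial has vanishing fourth forward difference, so
  P(-3) - 4·P(-2) + 6·P(-1) - 4·P(0) + P(1) = 0.
Substituting the known values and solving for P(-1):
  6·P(-1) = 0
  P(-1) = 0.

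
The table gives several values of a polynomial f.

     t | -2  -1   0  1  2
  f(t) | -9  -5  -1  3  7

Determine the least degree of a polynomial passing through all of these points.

1

Forward differences of the values at t = -2, -1, 0, 1, 2:
  f  : -9  -5  -1  3  7
  Δ  : 4  4  4  4
  Δ^2: 0  0  0
  Δ^3: 0  0
  Δ^4: 0
The first differences are constant (4) and nonzero, while all higher differences vanish, so the minimal degree is 1.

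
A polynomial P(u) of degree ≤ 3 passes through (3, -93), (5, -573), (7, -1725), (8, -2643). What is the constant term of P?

-3

Write P(u) = au^3 + bu^2 + cu + d. Substituting each data point gives a linear system:
  27a + 9b + 3c + d = -93
  125a + 25b + 5c + d = -573
  343a + 49b + 7c + d = -1725
  512a + 64b + 8c + d = -2643
Solving the system yields a = -6, b = 6, c = 6, d = -3.
So P(u) = -6u^3 + 6u^2 + 6u - 3.
The constant term is -3.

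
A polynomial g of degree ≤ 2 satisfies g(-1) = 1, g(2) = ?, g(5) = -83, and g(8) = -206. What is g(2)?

On equispaced nodes a degree-2 polynomial has vanishing third forward difference, so
  - g(-1) + 3·g(2) - 3·g(5) + g(8) = 0.
Substituting the known values and solving for g(2):
  3·g(2) = -42
  g(2) = -14.

-14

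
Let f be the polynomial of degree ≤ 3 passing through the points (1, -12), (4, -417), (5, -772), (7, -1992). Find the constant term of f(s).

Write f(s) = as^3 + bs^2 + cs + d. Substituting each data point gives a linear system:
  a + b + c + d = -12
  64a + 16b + 4c + d = -417
  125a + 25b + 5c + d = -772
  343a + 49b + 7c + d = -1992
Solving the system yields a = -5, b = -5, c = -5, d = 3.
So f(s) = -5s³ - 5s² - 5s + 3.
The constant term is 3.

3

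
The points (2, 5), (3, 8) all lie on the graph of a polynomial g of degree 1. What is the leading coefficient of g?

Write g(t) = at + b. Substituting each data point gives a linear system:
  2a + b = 5
  3a + b = 8
Solving the system yields a = 3, b = -1.
So g(t) = 3t - 1.
The leading coefficient is 3.

3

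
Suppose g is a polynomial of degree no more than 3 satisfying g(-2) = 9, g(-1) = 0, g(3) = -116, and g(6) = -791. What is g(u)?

g(u) = -3u^3 - 4u^2 + 1

Write g(u) = au^3 + bu^2 + cu + d. Substituting each data point gives a linear system:
  -8a + 4b - 2c + d = 9
  -a + b - c + d = 0
  27a + 9b + 3c + d = -116
  216a + 36b + 6c + d = -791
Solving the system yields a = -3, b = -4, c = 0, d = 1.
So g(u) = -3u^3 - 4u^2 + 1.
Check: g(6) = -791. ✓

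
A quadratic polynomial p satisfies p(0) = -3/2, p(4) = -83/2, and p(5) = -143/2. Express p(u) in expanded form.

p(u) = -4u^2 + 6u - 3/2

Write p(u) = au^2 + bu + c. Substituting each data point gives a linear system:
  c = -3/2
  16a + 4b + c = -83/2
  25a + 5b + c = -143/2
Solving the system yields a = -4, b = 6, c = -3/2.
So p(u) = -4u^2 + 6u - 3/2.
Check: p(4) = -83/2. ✓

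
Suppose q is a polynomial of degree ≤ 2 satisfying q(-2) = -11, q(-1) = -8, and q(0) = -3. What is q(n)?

q(n) = n^2 + 6n - 3

Write q(n) = an^2 + bn + c. Substituting each data point gives a linear system:
  4a - 2b + c = -11
  a - b + c = -8
  c = -3
Solving the system yields a = 1, b = 6, c = -3.
So q(n) = n^2 + 6n - 3.
Check: q(0) = -3. ✓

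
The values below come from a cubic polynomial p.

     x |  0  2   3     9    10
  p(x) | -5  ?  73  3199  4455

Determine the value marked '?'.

7

The 4 known points determine the degree-3 polynomial uniquely.
Write p(x) = ax^3 + bx^2 + cx + d. Substituting each data point gives a linear system:
  d = -5
  27a + 9b + 3c + d = 73
  729a + 81b + 9c + d = 3199
  1000a + 100b + 10c + d = 4455
Solving the system yields a = 5, b = -5, c = -4, d = -5.
So p(x) = 5x³ - 5x² - 4x - 5.
Then p(2) = 7.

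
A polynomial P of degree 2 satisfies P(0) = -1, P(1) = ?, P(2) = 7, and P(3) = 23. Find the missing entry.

-1

The 3 known points determine the degree-2 polynomial uniquely.
Write P(s) = as^2 + bs + c. Substituting each data point gives a linear system:
  c = -1
  4a + 2b + c = 7
  9a + 3b + c = 23
Solving the system yields a = 4, b = -4, c = -1.
So P(s) = 4s² - 4s - 1.
Then P(1) = -1.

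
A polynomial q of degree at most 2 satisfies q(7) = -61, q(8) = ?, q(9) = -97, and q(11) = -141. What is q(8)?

The 3 known points determine the degree-2 polynomial uniquely.
Write q(s) = as^2 + bs + c. Substituting each data point gives a linear system:
  49a + 7b + c = -61
  81a + 9b + c = -97
  121a + 11b + c = -141
Solving the system yields a = -1, b = -2, c = 2.
So q(s) = -s² - 2s + 2.
Then q(8) = -78.

-78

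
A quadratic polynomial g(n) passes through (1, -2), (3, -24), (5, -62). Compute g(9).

Write g(n) = an^2 + bn + c. Substituting each data point gives a linear system:
  a + b + c = -2
  9a + 3b + c = -24
  25a + 5b + c = -62
Solving the system yields a = -2, b = -3, c = 3.
So g(n) = -2n² - 3n + 3.
Then g(9) = -186.

-186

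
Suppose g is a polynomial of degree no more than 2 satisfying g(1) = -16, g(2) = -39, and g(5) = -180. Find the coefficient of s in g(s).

-5

Write g(s) = as^2 + bs + c. Substituting each data point gives a linear system:
  a + b + c = -16
  4a + 2b + c = -39
  25a + 5b + c = -180
Solving the system yields a = -6, b = -5, c = -5.
So g(s) = -6s² - 5s - 5.
The coefficient of s is -5.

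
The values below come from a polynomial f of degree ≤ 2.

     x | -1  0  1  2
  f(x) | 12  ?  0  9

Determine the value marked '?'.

The 3 known points determine the degree-2 polynomial uniquely.
Write f(x) = ax^2 + bx + c. Substituting each data point gives a linear system:
  a - b + c = 12
  a + b + c = 0
  4a + 2b + c = 9
Solving the system yields a = 5, b = -6, c = 1.
So f(x) = 5x^2 - 6x + 1.
Then f(0) = 1.

1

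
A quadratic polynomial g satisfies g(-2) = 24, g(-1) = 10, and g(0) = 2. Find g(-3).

Write g(t) = at^2 + bt + c. Substituting each data point gives a linear system:
  4a - 2b + c = 24
  a - b + c = 10
  c = 2
Solving the system yields a = 3, b = -5, c = 2.
So g(t) = 3t^2 - 5t + 2.
Then g(-3) = 44.

44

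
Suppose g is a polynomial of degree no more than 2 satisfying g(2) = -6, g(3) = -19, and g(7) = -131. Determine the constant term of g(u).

2

Write g(u) = au^2 + bu + c. Substituting each data point gives a linear system:
  4a + 2b + c = -6
  9a + 3b + c = -19
  49a + 7b + c = -131
Solving the system yields a = -3, b = 2, c = 2.
So g(u) = -3u^2 + 2u + 2.
The constant term is 2.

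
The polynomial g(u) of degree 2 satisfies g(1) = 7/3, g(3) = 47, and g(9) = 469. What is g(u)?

Using the Lagrange interpolation formula with nodes 1, 3, 9:
  L_0(u) = (u - 3)(u - 9) / 16
  L_1(u) = (u - 1)(u - 9) / -12
  L_2(u) = (u - 1)(u - 3) / 48
Then g(u) = 7/3·L_0(u) + 47·L_1(u) + 469·L_2(u).
Expanding and collecting terms gives g(u) = 6u^2 - (5/3)u - 2.
Check: g(9) = 469. ✓

g(u) = 6u^2 - (5/3)u - 2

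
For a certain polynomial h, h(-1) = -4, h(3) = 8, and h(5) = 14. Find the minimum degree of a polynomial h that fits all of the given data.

Divided differences on the nodes -1, 3, 5:
  order 0: -4  8  14
  order 1: 3  3
  order 2: 0
The order-1 divided differences are all 3 (nonzero) and every higher order vanishes, so the data lies on a polynomial of degree exactly 1.

1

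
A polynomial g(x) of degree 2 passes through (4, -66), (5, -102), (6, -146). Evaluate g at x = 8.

-258

Forward differences of the values at x = 4, 5, 6:
  g  : -66  -102  -146
  Δ  : -36  -44
  Δ^2: -8
The second differences are constant, confirming degree 2.
Interpolating (Newton forward form) and evaluating at x = 8 gives g(8) = -258.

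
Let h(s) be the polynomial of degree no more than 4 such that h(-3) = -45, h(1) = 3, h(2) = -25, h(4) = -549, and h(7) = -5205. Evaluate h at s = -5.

-837

Using the Lagrange interpolation formula with nodes -3, 1, 2, 4, 7:
  L_0(s) = (s - 1)(s - 2)(s - 4)(s - 7) / 1400
  L_1(s) = (s + 3)(s - 2)(s - 4)(s - 7) / -72
  L_2(s) = (s + 3)(s - 1)(s - 4)(s - 7) / 50
  L_3(s) = (s + 3)(s - 1)(s - 2)(s - 7) / -126
  L_4(s) = (s + 3)(s - 1)(s - 2)(s - 4) / 900
Then h(s) = -45·L_0(s) + 3·L_1(s) - 25·L_2(s) - 549·L_3(s) - 5205·L_4(s).
Expanding and collecting terms gives h(s) = -2s^4 - 2s^3 + 6s^2 - 2s + 3.
Evaluating at s = -5: h(-5) = -837.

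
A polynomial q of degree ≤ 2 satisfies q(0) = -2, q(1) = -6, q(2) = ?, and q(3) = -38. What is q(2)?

-18

The 3 known points determine the degree-2 polynomial uniquely.
Write q(x) = ax^2 + bx + c. Substituting each data point gives a linear system:
  c = -2
  a + b + c = -6
  9a + 3b + c = -38
Solving the system yields a = -4, b = 0, c = -2.
So q(x) = -4x^2 - 2.
Then q(2) = -18.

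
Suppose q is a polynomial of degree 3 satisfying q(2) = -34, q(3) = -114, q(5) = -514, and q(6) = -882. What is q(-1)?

14

Write q(s) = as^3 + bs^2 + cs + d. Substituting each data point gives a linear system:
  8a + 4b + 2c + d = -34
  27a + 9b + 3c + d = -114
  125a + 25b + 5c + d = -514
  216a + 36b + 6c + d = -882
Solving the system yields a = -4, b = 0, c = -4, d = 6.
So q(s) = -4s³ - 4s + 6.
Then q(-1) = 14.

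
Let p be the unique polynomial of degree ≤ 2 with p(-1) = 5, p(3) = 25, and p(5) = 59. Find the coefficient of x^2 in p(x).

2

Write p(x) = ax^2 + bx + c. Substituting each data point gives a linear system:
  a - b + c = 5
  9a + 3b + c = 25
  25a + 5b + c = 59
Solving the system yields a = 2, b = 1, c = 4.
So p(x) = 2x² + x + 4.
The leading coefficient is 2.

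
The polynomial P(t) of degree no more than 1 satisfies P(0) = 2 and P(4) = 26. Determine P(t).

P(t) = 6t + 2

Write P(t) = at + b. Substituting each data point gives a linear system:
  b = 2
  4a + b = 26
Solving the system yields a = 6, b = 2.
So P(t) = 6t + 2.
Check: P(0) = 2. ✓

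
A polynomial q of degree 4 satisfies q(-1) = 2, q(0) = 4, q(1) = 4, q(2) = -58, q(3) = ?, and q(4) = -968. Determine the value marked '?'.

-314

The 5 known points determine the degree-4 polynomial uniquely.
Write q(u) = au^4 + bu^3 + cu^2 + du + e. Substituting each data point gives a linear system:
  a - b + c - d + e = 2
  e = 4
  a + b + c + d + e = 4
  16a + 8b + 4c + 2d + e = -58
  256a + 64b + 16c + 4d + e = -968
Solving the system yields a = -3, b = -4, c = 2, d = 5, e = 4.
So q(u) = -3u^4 - 4u^3 + 2u^2 + 5u + 4.
Then q(3) = -314.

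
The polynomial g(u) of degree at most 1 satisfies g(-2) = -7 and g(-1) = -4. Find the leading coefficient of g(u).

3

Write g(u) = au + b. Substituting each data point gives a linear system:
  -2a + b = -7
  -a + b = -4
Solving the system yields a = 3, b = -1.
So g(u) = 3u - 1.
The leading coefficient is 3.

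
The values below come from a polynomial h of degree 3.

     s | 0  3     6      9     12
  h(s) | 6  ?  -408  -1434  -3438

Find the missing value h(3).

On equispaced nodes a degree-3 polynomial has vanishing fourth forward difference, so
  h(0) - 4·h(3) + 6·h(6) - 4·h(9) + h(12) = 0.
Substituting the known values and solving for h(3):
  -4·h(3) = 144
  h(3) = -36.

-36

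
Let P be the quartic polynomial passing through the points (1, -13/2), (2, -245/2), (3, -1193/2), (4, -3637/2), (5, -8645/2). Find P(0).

-5/2

Write P(n) = an^4 + bn^3 + cn^2 + dn + e. Substituting each data point gives a linear system:
  a + b + c + d + e = -13/2
  16a + 8b + 4c + 2d + e = -245/2
  81a + 27b + 9c + 3d + e = -1193/2
  256a + 64b + 16c + 4d + e = -3637/2
  625a + 125b + 25c + 5d + e = -8645/2
Solving the system yields a = -6, b = -5, c = 1, d = 6, e = -5/2.
So P(n) = -6n^4 - 5n^3 + n^2 + 6n - 5/2.
Then P(0) = -5/2.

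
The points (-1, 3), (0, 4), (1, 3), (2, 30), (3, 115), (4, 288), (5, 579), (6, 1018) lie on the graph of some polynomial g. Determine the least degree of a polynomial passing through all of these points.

3

Forward differences of the values at u = -1, 0, 1, 2, 3, 4, 5, 6:
  g  : 3  4  3  30  115  288  579  1018
  Δ  : 1  -1  27  85  173  291  439
  Δ^2: -2  28  58  88  118  148
  Δ^3: 30  30  30  30  30
  Δ^4: 0  0  0  0
  Δ^5: 0  0  0
  Δ^6: 0  0
  Δ^7: 0
The third differences are constant (30) and nonzero, while all higher differences vanish, so the minimal degree is 3.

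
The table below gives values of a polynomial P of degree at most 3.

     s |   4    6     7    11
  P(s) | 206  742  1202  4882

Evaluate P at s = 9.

2626

Using the Lagrange interpolation formula with nodes 4, 6, 7, 11:
  L_0(s) = (s - 6)(s - 7)(s - 11) / -42
  L_1(s) = (s - 4)(s - 7)(s - 11) / 10
  L_2(s) = (s - 4)(s - 6)(s - 11) / -12
  L_3(s) = (s - 4)(s - 6)(s - 7) / 140
Then P(s) = 206·L_0(s) + 742·L_1(s) + 1202·L_2(s) + 4882·L_3(s).
Expanding and collecting terms gives P(s) = 4s³ - 4s² + 4s - 2.
Evaluating at s = 9: P(9) = 2626.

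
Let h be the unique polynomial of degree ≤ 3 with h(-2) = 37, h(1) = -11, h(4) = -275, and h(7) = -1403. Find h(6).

-891

Using the Lagrange interpolation formula with nodes -2, 1, 4, 7:
  L_0(x) = (x - 1)(x - 4)(x - 7) / -162
  L_1(x) = (x + 2)(x - 4)(x - 7) / 54
  L_2(x) = (x + 2)(x - 1)(x - 7) / -54
  L_3(x) = (x + 2)(x - 1)(x - 4) / 162
Then h(x) = 37·L_0(x) - 11·L_1(x) - 275·L_2(x) - 1403·L_3(x).
Expanding and collecting terms gives h(x) = -4x³ - 4x - 3.
Evaluating at x = 6: h(6) = -891.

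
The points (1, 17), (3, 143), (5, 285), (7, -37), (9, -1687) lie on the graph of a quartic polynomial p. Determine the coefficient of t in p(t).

Write p(t) = at^4 + bt^3 + ct^2 + dt + e. Substituting each data point gives a linear system:
  a + b + c + d + e = 17
  81a + 27b + 9c + 3d + e = 143
  625a + 125b + 25c + 5d + e = 285
  2401a + 343b + 49c + 7d + e = -37
  6561a + 729b + 81c + 9d + e = -1687
Solving the system yields a = -1, b = 6, c = 6, d = 1, e = 5.
So p(t) = -t⁴ + 6t³ + 6t² + t + 5.
The coefficient of t is 1.

1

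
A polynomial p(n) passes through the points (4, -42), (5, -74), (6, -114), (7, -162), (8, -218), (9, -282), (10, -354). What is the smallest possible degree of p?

Forward differences of the values at n = 4, 5, 6, 7, 8, 9, 10:
  p  : -42  -74  -114  -162  -218  -282  -354
  Δ  : -32  -40  -48  -56  -64  -72
  Δ^2: -8  -8  -8  -8  -8
  Δ^3: 0  0  0  0
  Δ^4: 0  0  0
  Δ^5: 0  0
  Δ^6: 0
The second differences are constant (-8) and nonzero, while all higher differences vanish, so the minimal degree is 2.

2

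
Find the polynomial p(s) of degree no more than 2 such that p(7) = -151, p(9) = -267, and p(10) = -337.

Using the Lagrange interpolation formula with nodes 7, 9, 10:
  L_0(s) = (s - 9)(s - 10) / 6
  L_1(s) = (s - 7)(s - 10) / -2
  L_2(s) = (s - 7)(s - 9) / 3
Then p(s) = -151·L_0(s) - 267·L_1(s) - 337·L_2(s).
Expanding and collecting terms gives p(s) = -4s^2 + 6s + 3.
Check: p(10) = -337. ✓

p(s) = -4s^2 + 6s + 3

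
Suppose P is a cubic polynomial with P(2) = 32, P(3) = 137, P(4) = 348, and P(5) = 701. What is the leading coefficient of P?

6

Write P(x) = ax^3 + bx^2 + cx + d. Substituting each data point gives a linear system:
  8a + 4b + 2c + d = 32
  27a + 9b + 3c + d = 137
  64a + 16b + 4c + d = 348
  125a + 25b + 5c + d = 701
Solving the system yields a = 6, b = -1, c = -4, d = -4.
So P(x) = 6x^3 - x^2 - 4x - 4.
The leading coefficient is 6.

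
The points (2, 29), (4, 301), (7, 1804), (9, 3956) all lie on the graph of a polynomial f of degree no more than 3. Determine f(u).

f(u) = 6u^3 - 5u^2 - 2u + 5

Write f(u) = au^3 + bu^2 + cu + d. Substituting each data point gives a linear system:
  8a + 4b + 2c + d = 29
  64a + 16b + 4c + d = 301
  343a + 49b + 7c + d = 1804
  729a + 81b + 9c + d = 3956
Solving the system yields a = 6, b = -5, c = -2, d = 5.
So f(u) = 6u^3 - 5u^2 - 2u + 5.
Check: f(7) = 1804. ✓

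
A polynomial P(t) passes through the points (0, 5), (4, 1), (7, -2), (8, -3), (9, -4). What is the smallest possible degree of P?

Divided differences on the nodes 0, 4, 7, 8, 9:
  order 0: 5  1  -2  -3  -4
  order 1: -1  -1  -1  -1
  order 2: 0  0  0
  order 3: 0  0
  order 4: 0
The order-1 divided differences are all -1 (nonzero) and every higher order vanishes, so the data lies on a polynomial of degree exactly 1.

1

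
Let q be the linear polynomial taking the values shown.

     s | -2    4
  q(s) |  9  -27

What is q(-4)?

21

Using the Lagrange interpolation formula with nodes -2, 4:
  L_0(s) = (s - 4) / -6
  L_1(s) = (s + 2) / 6
Then q(s) = 9·L_0(s) - 27·L_1(s).
Expanding and collecting terms gives q(s) = -6s - 3.
Evaluating at s = -4: q(-4) = 21.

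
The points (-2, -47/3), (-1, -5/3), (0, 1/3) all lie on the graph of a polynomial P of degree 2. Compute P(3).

-197/3

Using the Lagrange interpolation formula with nodes -2, -1, 0:
  L_0(n) = (n + 1)n / 2
  L_1(n) = (n + 2)n / -1
  L_2(n) = (n + 2)(n + 1) / 2
Then P(n) = -47/3·L_0(n) - 5/3·L_1(n) + 1/3·L_2(n).
Expanding and collecting terms gives P(n) = -6n^2 - 4n + 1/3.
Evaluating at n = 3: P(3) = -197/3.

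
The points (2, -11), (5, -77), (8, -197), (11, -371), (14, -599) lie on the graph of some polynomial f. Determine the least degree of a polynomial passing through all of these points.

Forward differences of the values at s = 2, 5, 8, 11, 14:
  f  : -11  -77  -197  -371  -599
  Δ  : -66  -120  -174  -228
  Δ^2: -54  -54  -54
  Δ^3: 0  0
  Δ^4: 0
The second differences are constant (-54) and nonzero, while all higher differences vanish, so the minimal degree is 2.

2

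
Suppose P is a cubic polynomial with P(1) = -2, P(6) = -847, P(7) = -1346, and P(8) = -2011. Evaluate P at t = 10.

-3935

Using the Lagrange interpolation formula with nodes 1, 6, 7, 8:
  L_0(t) = (t - 6)(t - 7)(t - 8) / -210
  L_1(t) = (t - 1)(t - 7)(t - 8) / 10
  L_2(t) = (t - 1)(t - 6)(t - 8) / -6
  L_3(t) = (t - 1)(t - 6)(t - 7) / 14
Then P(t) = -2·L_0(t) - 847·L_1(t) - 1346·L_2(t) - 2011·L_3(t).
Expanding and collecting terms gives P(t) = -4t^3 + t^2 - 4t + 5.
Evaluating at t = 10: P(10) = -3935.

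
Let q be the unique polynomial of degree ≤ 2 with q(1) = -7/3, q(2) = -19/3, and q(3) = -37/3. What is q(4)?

-61/3

Forward differences of the values at x = 1, 2, 3:
  q  : -7/3  -19/3  -37/3
  Δ  : -4  -6
  Δ^2: -2
The second differences are constant, confirming degree 2.
Interpolating (Newton forward form) and evaluating at x = 4 gives q(4) = -61/3.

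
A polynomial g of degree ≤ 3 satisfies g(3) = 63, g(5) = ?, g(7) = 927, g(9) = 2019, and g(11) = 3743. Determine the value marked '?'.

The 4 known points determine the degree-3 polynomial uniquely.
Write g(t) = at^3 + bt^2 + ct + d. Substituting each data point gives a linear system:
  27a + 9b + 3c + d = 63
  343a + 49b + 7c + d = 927
  729a + 81b + 9c + d = 2019
  1331a + 121b + 11c + d = 3743
Solving the system yields a = 3, b = -2, c = -1, d = 3.
So g(t) = 3t^3 - 2t^2 - t + 3.
Then g(5) = 323.

323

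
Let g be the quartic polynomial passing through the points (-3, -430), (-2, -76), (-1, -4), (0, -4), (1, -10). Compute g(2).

-100

Forward differences of the values at x = -3, -2, -1, 0, 1:
  g  : -430  -76  -4  -4  -10
  Δ  : 354  72  0  -6
  Δ^2: -282  -72  -6
  Δ^3: 210  66
  Δ^4: -144
The fourth differences are constant, confirming degree 4.
Interpolating (Newton forward form) and evaluating at x = 2 gives g(2) = -100.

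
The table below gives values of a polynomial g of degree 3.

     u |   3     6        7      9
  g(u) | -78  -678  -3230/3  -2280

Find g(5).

Using the Lagrange interpolation formula with nodes 3, 6, 7, 9:
  L_0(u) = (u - 6)(u - 7)(u - 9) / -72
  L_1(u) = (u - 3)(u - 7)(u - 9) / 9
  L_2(u) = (u - 3)(u - 6)(u - 9) / -8
  L_3(u) = (u - 3)(u - 6)(u - 7) / 36
Then g(u) = -78·L_0(u) - 678·L_1(u) - 3230/3·L_2(u) - 2280·L_3(u).
Expanding and collecting terms gives g(u) = -3u^3 - (5/3)u^2 + 4u + 6.
Evaluating at u = 5: g(5) = -1172/3.

-1172/3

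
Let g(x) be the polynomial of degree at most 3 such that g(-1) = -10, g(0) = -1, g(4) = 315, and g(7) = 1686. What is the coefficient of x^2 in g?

Write g(x) = ax^3 + bx^2 + cx + d. Substituting each data point gives a linear system:
  -a + b - c + d = -10
  d = -1
  64a + 16b + 4c + d = 315
  343a + 49b + 7c + d = 1686
Solving the system yields a = 5, b = -1, c = 3, d = -1.
So g(x) = 5x³ - x² + 3x - 1.
The coefficient of x^2 is -1.

-1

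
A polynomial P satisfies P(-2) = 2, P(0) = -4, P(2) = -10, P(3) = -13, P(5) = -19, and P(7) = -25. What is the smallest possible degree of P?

1

Divided differences on the nodes -2, 0, 2, 3, 5, 7:
  order 0: 2  -4  -10  -13  -19  -25
  order 1: -3  -3  -3  -3  -3
  order 2: 0  0  0  0
  order 3: 0  0  0
  order 4: 0  0
  order 5: 0
The order-1 divided differences are all -3 (nonzero) and every higher order vanishes, so the data lies on a polynomial of degree exactly 1.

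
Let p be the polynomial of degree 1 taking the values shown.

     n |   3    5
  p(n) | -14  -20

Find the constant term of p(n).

-5

Write p(n) = an + b. Substituting each data point gives a linear system:
  3a + b = -14
  5a + b = -20
Solving the system yields a = -3, b = -5.
So p(n) = -3n - 5.
The constant term is -5.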